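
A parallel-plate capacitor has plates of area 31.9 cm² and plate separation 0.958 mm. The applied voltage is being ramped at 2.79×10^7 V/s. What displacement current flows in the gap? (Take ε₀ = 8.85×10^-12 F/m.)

8.22×10^-4 A

C = ε₀A/d = (8.85×10^-12)(3.19×10^-3)/(9.58×10^-4) = 2.947×10^-11 F.
I_d = C dV/dt = (2.947×10^-11)(2.79×10^7) = 8.22×10^-4 A.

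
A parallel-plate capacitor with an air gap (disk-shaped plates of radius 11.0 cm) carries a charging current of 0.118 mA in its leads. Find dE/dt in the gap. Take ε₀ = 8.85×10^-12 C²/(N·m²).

3.51×10^8 V/(m·s)

The displacement current between the plates equals the conduction current, I_d = 0.118 mA.
Since I_d = ε₀ A dE/dt, dE/dt = I_d/(ε₀A) = (1.18×10^-4)/((8.85×10^-12)(0.03801)) = 3.51×10^8 V/(m·s).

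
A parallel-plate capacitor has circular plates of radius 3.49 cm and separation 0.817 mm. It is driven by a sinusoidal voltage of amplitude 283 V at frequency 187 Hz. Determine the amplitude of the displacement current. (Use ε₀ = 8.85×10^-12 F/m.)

The displacement current equals the conduction current C dV/dt, which peaks at C V₀ ω.
With C = ε₀A/d = (8.85×10^-12)(3.826×10^-3)/(8.17×10^-4) = 4.144×10^-11 F and ω = 2πf = 1175 rad/s, I_d,max = (4.144×10^-11)(283)(1175) = 1.38×10^-5 A.

1.38×10^-5 A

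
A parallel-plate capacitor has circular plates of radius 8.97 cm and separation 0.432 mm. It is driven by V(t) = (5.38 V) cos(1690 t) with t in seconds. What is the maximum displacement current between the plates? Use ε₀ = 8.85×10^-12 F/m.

4.71×10^-6 A

(dE/dt)_max = V₀ω/d = 2.105×10^7 V/(m·s); ω = 1690 rad/s.
I_d,max = ε₀ A (dE/dt)_max = (8.85×10^-12)(0.02528)(2.105×10^7) = 4.71×10^-6 A.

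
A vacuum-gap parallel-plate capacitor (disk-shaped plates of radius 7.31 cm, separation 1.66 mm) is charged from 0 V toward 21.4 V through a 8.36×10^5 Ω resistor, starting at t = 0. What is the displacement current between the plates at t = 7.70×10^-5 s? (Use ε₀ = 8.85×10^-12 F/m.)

9.15×10^-6 A

C = ε₀A/d = (8.85×10^-12)(0.01679)/(1.66×10^-3) = 8.951×10^-11 F, so τ = RC = 7.483×10^-5 s.
The conduction current is I(t) = (V₀/R) e^(−t/τ), and the displacement current between the plates equals it.
t/τ = 1.029; I_d = (21.4/8.36×10^5) · e^(−1.029) = (2.560×10^-5)(0.3574) = 9.15×10^-6 A.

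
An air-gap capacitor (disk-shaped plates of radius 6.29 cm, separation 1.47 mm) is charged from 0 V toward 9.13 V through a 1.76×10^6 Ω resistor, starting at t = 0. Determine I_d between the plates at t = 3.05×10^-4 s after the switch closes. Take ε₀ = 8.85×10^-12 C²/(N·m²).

With C = ε₀A/d = (8.85×10^-12)(0.01243)/(1.47×10^-3) = 7.483×10^-11 F, the time constant is τ = RC = 1.317×10^-4 s, so t/τ = 2.316 and e^(−t/τ) = 0.09867.
I_d = I_cond = (V₀/R) e^(−t/τ) = (5.188×10^-6)(0.09867) = 5.12×10^-7 A.

5.12×10^-7 A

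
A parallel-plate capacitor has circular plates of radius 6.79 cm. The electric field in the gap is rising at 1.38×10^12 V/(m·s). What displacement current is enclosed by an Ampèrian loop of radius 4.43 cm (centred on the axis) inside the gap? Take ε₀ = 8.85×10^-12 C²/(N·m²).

I_d = ε₀ dΦ_E/dt = ε₀ πR² (dE/dt) = (8.85×10^-12)(0.01448)(1.38×10^12) = 0.1768 A through the full plate area.
Through an area πr² the displacement current is I_d·(πr²/πR²) = I_d (r/R)² = 0.0753 A.

0.0753 A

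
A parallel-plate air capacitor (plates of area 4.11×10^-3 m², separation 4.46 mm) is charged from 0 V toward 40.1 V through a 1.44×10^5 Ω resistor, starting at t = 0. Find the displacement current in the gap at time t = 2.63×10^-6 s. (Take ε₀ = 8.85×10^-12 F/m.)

C = ε₀A/d = (8.85×10^-12)(4.11×10^-3)/(4.46×10^-3) = 8.155×10^-12 F, so τ = RC = 1.174×10^-6 s.
The conduction current is I(t) = (V₀/R) e^(−t/τ), and the displacement current between the plates equals it.
t/τ = 2.240; I_d = (40.1/1.44×10^5) · e^(−2.240) = (2.785×10^-4)(0.1065) = 2.97×10^-5 A.

2.97×10^-5 A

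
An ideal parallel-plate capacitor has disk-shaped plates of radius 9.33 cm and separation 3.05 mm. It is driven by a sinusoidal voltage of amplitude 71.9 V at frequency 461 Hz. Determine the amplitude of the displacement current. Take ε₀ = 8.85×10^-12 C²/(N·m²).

(dE/dt)_max = V₀ω/d = 6.829×10^7 V/(m·s); ω = 2πf = 2897 rad/s.
I_d,max = ε₀ A (dE/dt)_max = (8.85×10^-12)(0.02735)(6.829×10^7) = 1.65×10^-5 A.

1.65×10^-5 A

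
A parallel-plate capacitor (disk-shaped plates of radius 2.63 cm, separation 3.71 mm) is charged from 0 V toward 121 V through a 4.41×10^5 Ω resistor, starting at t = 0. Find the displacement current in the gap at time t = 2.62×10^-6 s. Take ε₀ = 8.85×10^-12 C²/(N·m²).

8.72×10^-5 A

C = ε₀A/d = (8.85×10^-12)(2.173×10^-3)/(3.71×10^-3) = 5.184×10^-12 F, so τ = RC = 2.286×10^-6 s.
The conduction current is I(t) = (V₀/R) e^(−t/τ), and the displacement current between the plates equals it.
t/τ = 1.146; I_d = (121/4.41×10^5) · e^(−1.146) = (2.744×10^-4)(0.3179) = 8.72×10^-5 A.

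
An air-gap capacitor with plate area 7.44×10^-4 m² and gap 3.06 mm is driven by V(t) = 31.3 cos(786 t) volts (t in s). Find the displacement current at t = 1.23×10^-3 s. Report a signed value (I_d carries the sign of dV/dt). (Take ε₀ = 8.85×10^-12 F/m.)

dV/dt = (31.3)(786)·−sin(0.96678) = -2.025×10^4 V/s.
I_d = C dV/dt with C = ε₀A/d = (8.85×10^-12)(7.44×10^-4)/(3.06×10^-3) = 2.152×10^-12 F, so I_d = (2.152×10^-12)(-2.025×10^4) = -4.36×10^-8 A.

-4.36×10^-8 A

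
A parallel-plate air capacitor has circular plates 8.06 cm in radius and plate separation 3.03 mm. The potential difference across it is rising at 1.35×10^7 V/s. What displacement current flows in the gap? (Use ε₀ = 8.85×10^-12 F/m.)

The displacement current equals the charging current C dV/dt. With C = ε₀A/d = (8.85×10^-12)(0.02041)/(3.03×10^-3) = 5.961×10^-11 F, I_d = (5.961×10^-11)(1.35×10^7) = 8.05×10^-4 A.

8.05×10^-4 A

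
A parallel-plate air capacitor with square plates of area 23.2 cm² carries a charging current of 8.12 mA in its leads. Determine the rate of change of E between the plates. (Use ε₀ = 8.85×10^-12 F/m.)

3.95×10^11 V/(m·s)

The displacement current between the plates equals the conduction current, I_d = 8.12 mA.
Then dE/dt = I_d/(ε₀A) = 3.95×10^11 V/(m·s).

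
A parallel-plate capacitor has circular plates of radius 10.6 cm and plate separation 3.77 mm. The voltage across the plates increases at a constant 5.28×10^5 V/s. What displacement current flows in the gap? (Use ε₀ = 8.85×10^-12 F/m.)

4.38×10^-5 A

C = ε₀A/d = (8.85×10^-12)(0.03530)/(3.77×10^-3) = 8.287×10^-11 F.
I_d = C dV/dt = (8.287×10^-11)(5.28×10^5) = 4.38×10^-5 A.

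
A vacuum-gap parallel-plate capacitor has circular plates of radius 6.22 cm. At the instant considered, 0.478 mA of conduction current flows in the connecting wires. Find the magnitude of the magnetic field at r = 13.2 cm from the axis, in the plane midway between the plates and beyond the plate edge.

7.24×10^-10 T

Between the plates the displacement current equals the wire current: I_d = 0.478 mA = 4.78×10^-4 A.
Outside the plates the loop encloses all of I_d, so B·2πr = μ₀ I_d and B = 7.24×10^-10 T.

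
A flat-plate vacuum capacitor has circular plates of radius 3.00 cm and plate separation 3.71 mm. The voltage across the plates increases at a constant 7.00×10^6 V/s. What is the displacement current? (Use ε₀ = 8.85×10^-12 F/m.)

C = ε₀A/d = (8.85×10^-12)(2.827×10^-3)/(3.71×10^-3) = 6.744×10^-12 F.
I_d = C dV/dt = (6.744×10^-12)(7.00×10^6) = 4.72×10^-5 A.

4.72×10^-5 A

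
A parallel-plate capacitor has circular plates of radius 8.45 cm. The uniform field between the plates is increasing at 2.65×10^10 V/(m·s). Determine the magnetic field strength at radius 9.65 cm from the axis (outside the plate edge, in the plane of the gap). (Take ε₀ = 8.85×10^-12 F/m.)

I_d = ε₀ dΦ_E/dt = ε₀ πR² (dE/dt) = (8.85×10^-12)(0.02243)(2.65×10^10) = 5.260×10^-3 A through the full plate area.
For r ≥ R the full I_d is enclosed: B = μ₀ I_d/(2πr) = (4π×10^-7)(5.260×10^-3)/(2π·0.0965) = 1.09×10^-8 T.

1.09×10^-8 T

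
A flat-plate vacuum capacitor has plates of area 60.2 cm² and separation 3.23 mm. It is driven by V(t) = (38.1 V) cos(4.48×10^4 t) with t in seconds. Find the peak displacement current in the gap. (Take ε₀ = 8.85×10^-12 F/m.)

2.82×10^-5 A

(dE/dt)_max = V₀ω/d = 5.284×10^8 V/(m·s); ω = 4.48×10^4 rad/s.
I_d,max = ε₀ A (dE/dt)_max = (8.85×10^-12)(6.02×10^-3)(5.284×10^8) = 2.82×10^-5 A.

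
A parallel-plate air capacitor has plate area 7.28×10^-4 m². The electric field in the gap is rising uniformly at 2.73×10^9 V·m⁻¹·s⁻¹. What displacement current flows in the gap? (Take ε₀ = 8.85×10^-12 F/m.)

1.76×10^-5 A

I_d = ε₀ A (dE/dt) = (8.85×10^-12)(7.28×10^-4 m²)(2.73×10^9) = 1.76×10^-5 A.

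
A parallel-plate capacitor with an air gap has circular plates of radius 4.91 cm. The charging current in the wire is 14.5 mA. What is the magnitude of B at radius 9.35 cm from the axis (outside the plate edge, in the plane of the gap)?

3.10×10^-8 T

By continuity the displacement current in the gap matches the conduction current: I_d = 0.0145 A.
For r ≥ R the full I_d is enclosed: B = μ₀ I_d/(2πr) = (4π×10^-7)(0.0145)/(2π·0.0935) = 3.10×10^-8 T.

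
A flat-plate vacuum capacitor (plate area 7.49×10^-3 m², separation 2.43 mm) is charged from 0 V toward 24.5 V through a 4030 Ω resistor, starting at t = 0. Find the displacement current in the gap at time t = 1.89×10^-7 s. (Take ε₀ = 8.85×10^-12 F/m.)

C = ε₀A/d = (8.85×10^-12)(7.49×10^-3)/(2.43×10^-3) = 2.728×10^-11 F and τ = RC = 1.099×10^-7 s. I_d in the gap equals the RC charging current.
I_d(t) = (V₀/R) e^(−t/τ) = 6.079×10^-3 · e^(−1.720) = 1.09×10^-3 A.

1.09×10^-3 A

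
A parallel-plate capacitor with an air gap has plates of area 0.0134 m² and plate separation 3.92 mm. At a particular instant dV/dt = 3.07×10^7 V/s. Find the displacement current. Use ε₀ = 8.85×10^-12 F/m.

The field between the plates is E = V/d, so dE/dt = (3.07×10^7)/(3.92×10^-3 m) = 7.832×10^9 V/(m·s).
I_d = ε₀ A (dE/dt) = (8.85×10^-12)(0.0134)(7.832×10^9) = 9.29×10^-4 A.

9.29×10^-4 A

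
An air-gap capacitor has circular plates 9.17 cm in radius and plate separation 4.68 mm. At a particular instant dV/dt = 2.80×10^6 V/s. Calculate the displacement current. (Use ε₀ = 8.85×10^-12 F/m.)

E = V/d so dE/dt = (dV/dt)/d = 5.983×10^8 V/(m·s), and I_d = ε₀ A dE/dt = (8.85×10^-12)(0.02642)(5.983×10^8) = 1.40×10^-4 A.

1.40×10^-4 A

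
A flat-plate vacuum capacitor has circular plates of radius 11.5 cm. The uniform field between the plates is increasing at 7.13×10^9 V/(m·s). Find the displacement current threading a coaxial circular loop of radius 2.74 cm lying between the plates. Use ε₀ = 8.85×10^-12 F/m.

I_d = ε₀ dΦ_E/dt = ε₀ πR² (dE/dt) = (8.85×10^-12)(0.04155)(7.13×10^9) = 2.622×10^-3 A through the full plate area.
The field is uniform, so I_d,enc = I_d (r/R)² = (2.622×10^-3)(2.74/11.5)² = 1.49×10^-4 A.

1.49×10^-4 A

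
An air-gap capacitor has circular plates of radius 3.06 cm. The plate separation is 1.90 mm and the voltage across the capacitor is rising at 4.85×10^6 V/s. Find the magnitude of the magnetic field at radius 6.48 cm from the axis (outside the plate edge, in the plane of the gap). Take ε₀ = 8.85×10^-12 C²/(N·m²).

2.05×10^-10 T

I_d = C dV/dt with C = ε₀πR²/d = 1.370×10^-11 F, so I_d = (1.370×10^-11)(4.85×10^6) = 6.645×10^-5 A.
With r > R the enclosed displacement current is the full I_d; B = μ₀ I_d / (2πr) = 2.05×10^-10 T.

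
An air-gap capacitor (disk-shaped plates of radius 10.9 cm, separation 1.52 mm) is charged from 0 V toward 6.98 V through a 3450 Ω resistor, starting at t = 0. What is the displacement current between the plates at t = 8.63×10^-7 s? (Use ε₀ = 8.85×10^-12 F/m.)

C = ε₀A/d = (8.85×10^-12)(0.03733)/(1.52×10^-3) = 2.173×10^-10 F and τ = RC = 7.497×10^-7 s. I_d in the gap equals the RC charging current.
I_d(t) = (V₀/R) e^(−t/τ) = 2.023×10^-3 · e^(−1.151) = 6.40×10^-4 A.

6.40×10^-4 A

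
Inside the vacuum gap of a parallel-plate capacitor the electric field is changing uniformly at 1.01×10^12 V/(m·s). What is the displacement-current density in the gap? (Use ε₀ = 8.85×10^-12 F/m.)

J_d = ε₀ dE/dt = (8.85×10^-12)(1.01×10^12) = 8.94 A/m².

8.94 A/m²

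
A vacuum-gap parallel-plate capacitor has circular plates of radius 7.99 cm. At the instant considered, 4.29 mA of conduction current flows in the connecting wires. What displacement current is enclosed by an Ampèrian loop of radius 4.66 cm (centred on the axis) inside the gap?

1.46×10^-3 A

No conduction current crosses the gap, so I_d there equals the 4.29×10^-3 A in the leads.
The field is uniform, so I_d,enc = I_d (r/R)² = (4.29×10^-3)(4.66/7.99)² = 1.46×10^-3 A.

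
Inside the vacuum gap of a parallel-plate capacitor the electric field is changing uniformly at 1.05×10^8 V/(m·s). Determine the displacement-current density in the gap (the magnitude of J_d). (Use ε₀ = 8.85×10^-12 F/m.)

9.29×10^-4 A/m²

The displacement-current density is ε₀ ∂E/∂t = (8.85×10^-12)(1.05×10^8) = 9.29×10^-4 A/m².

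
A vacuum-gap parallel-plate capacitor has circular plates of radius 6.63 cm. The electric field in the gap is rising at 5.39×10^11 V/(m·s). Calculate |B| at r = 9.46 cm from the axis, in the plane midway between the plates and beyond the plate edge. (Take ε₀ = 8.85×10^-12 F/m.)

I_d = ε₀ dΦ_E/dt = ε₀ πR² (dE/dt) = (8.85×10^-12)(0.01381)(5.39×10^11) = 0.06588 A through the full plate area.
With r > R the enclosed displacement current is the full I_d; B = μ₀ I_d / (2πr) = 1.39×10^-7 T.

1.39×10^-7 T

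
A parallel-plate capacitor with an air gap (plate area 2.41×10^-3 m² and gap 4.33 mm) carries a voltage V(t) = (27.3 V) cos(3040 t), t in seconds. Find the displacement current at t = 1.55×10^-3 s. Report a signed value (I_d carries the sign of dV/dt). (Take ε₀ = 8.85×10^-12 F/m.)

4.09×10^-7 A

dV/dt = (27.3)(3040)·−sin(4.712) = 8.299×10^4 V/s.
I_d = C dV/dt with C = ε₀A/d = (8.85×10^-12)(2.41×10^-3)/(4.33×10^-3) = 4.926×10^-12 F, so I_d = (4.926×10^-12)(8.299×10^4) = 4.09×10^-7 A.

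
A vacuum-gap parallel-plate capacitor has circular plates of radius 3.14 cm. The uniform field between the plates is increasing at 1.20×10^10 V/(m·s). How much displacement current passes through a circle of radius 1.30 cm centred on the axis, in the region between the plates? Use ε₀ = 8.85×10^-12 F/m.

5.64×10^-5 A

I_d = ε₀ dΦ_E/dt = ε₀ πR² (dE/dt) = (8.85×10^-12)(3.097×10^-3)(1.20×10^10) = 3.289×10^-4 A through the full plate area.
Since J_d is uniform, the enclosed fraction is (r/R)² = 0.1714, giving I_d,enc = 5.64×10^-5 A.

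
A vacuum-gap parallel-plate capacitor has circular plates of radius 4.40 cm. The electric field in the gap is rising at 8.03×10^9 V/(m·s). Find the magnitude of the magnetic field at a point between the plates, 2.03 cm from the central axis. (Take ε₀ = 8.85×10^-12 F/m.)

9.06×10^-10 T

Total displacement current: I_d = ε₀(πR²)(dE/dt) = (8.85×10^-12)(6.082×10^-3)(8.03×10^9) = 4.322×10^-4 A.
An Ampèrian loop of radius r encloses a fraction (r/R)² of I_d. Then B·2πr = μ₀ I_d (r/R)², giving B = μ₀ I_d r/(2πR²) = 9.06×10^-10 T.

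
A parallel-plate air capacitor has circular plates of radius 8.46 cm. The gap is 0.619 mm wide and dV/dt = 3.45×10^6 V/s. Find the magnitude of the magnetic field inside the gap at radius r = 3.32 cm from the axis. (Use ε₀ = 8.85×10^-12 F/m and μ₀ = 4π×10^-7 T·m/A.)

1.03×10^-9 T

dE/dt = (dV/dt)/d = 5.574×10^9 V/(m·s); I_d = ε₀(πR²)(dE/dt) = (8.85×10^-12)(0.02248)(5.574×10^9) = 1.109×10^-3 A.
For r < R the Ampère–Maxwell law gives B(2πr) = μ₀ I_d (r²/R²), so B = μ₀ I_d r/(2πR²) = (4π×10^-7)(1.109×10^-3)(0.0332)/(2π·0.0846²) = 1.03×10^-9 T.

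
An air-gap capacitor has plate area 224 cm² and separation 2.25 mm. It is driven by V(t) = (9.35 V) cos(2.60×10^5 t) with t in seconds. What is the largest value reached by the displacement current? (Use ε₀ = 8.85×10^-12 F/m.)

The displacement current equals the conduction current C dV/dt, which peaks at C V₀ ω.
With C = ε₀A/d = (8.85×10^-12)(0.0224)/(2.25×10^-3) = 8.811×10^-11 F and ω = 2.60×10^5 rad/s, I_d,max = (8.811×10^-11)(9.35)(2.60×10^5) = 2.14×10^-4 A.

2.14×10^-4 A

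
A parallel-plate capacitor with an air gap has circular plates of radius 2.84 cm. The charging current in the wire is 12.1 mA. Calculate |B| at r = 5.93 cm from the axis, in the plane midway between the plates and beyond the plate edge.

No conduction current crosses the gap, so I_d there equals the 0.0121 A in the leads.
Outside the plates the loop encloses all of I_d, so B·2πr = μ₀ I_d and B = 4.08×10^-8 T.

4.08×10^-8 T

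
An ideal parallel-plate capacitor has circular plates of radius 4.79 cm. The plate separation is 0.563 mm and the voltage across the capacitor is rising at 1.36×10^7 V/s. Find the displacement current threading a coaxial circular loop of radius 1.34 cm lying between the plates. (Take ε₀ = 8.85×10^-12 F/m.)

1.21×10^-4 A

With E = V/d, dE/dt = 2.416×10^10 V/(m·s) and πR² = 7.208×10^-3 m², giving I_d = ε₀ πR² dE/dt = 1.541×10^-3 A.
The field is uniform, so I_d,enc = I_d (r/R)² = (1.541×10^-3)(1.34/4.79)² = 1.21×10^-4 A.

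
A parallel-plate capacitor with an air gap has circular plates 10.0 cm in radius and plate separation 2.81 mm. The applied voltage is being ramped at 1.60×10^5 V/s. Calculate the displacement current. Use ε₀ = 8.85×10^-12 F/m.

1.58×10^-5 A

E = V/d so dE/dt = (dV/dt)/d = 5.694×10^7 V/(m·s), and I_d = ε₀ A dE/dt = (8.85×10^-12)(0.03142)(5.694×10^7) = 1.58×10^-5 A.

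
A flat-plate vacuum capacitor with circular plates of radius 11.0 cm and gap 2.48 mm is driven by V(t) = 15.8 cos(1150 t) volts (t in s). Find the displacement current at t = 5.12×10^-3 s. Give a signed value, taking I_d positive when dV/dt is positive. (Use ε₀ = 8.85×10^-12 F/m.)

dE/dt = (V₀ω/d)·−sin(ωt) with ωt = 5.888 rad: (15.8)(1150)(0.3850)/(2.48×10^-3) = 2.821×10^6 V/(m·s).
I_d = ε₀ A dE/dt = (8.85×10^-12)(0.03801)(2.821×10^6) = 9.49×10^-7 A.

9.49×10^-7 A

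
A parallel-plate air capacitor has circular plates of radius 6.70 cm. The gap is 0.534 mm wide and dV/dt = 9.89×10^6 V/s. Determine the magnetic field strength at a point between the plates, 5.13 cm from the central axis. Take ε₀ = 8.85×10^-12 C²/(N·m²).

5.28×10^-9 T

I_d = C dV/dt with C = ε₀πR²/d = 2.337×10^-10 F, so I_d = (2.337×10^-10)(9.89×10^6) = 2.311×10^-3 A.
∮B·dl = μ₀ I_d,enc with I_d,enc = I_d r²/R² = 1.355×10^-3 A; so B = μ₀ I_d,enc/(2πr) = 5.28×10^-9 T.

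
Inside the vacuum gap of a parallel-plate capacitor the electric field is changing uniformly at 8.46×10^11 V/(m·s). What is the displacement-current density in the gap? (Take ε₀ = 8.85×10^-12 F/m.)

7.49 A/m²

J_d = ε₀ dE/dt = (8.85×10^-12)(8.46×10^11) = 7.49 A/m².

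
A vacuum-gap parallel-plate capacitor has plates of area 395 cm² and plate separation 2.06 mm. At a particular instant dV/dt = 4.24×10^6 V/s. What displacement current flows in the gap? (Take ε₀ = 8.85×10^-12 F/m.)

7.20×10^-4 A

The displacement current equals the charging current C dV/dt. With C = ε₀A/d = (8.85×10^-12)(0.0395)/(2.06×10^-3) = 1.697×10^-10 F, I_d = (1.697×10^-10)(4.24×10^6) = 7.20×10^-4 A.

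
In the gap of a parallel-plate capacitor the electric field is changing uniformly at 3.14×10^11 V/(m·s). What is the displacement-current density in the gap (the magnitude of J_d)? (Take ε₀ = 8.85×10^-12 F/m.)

The displacement-current density is ε₀ ∂E/∂t = (8.85×10^-12)(3.14×10^11) = 2.78 A/m².

2.78 A/m²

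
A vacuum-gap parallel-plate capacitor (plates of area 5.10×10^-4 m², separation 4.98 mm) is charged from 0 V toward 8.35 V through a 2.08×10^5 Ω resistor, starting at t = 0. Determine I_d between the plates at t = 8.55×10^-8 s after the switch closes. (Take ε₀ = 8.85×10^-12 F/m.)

C = ε₀A/d = (8.85×10^-12)(5.10×10^-4)/(4.98×10^-3) = 9.063×10^-13 F, so τ = RC = 1.885×10^-7 s.
The conduction current is I(t) = (V₀/R) e^(−t/τ), and the displacement current between the plates equals it.
t/τ = 0.4536; I_d = (8.35/2.08×10^5) · e^(−0.4536) = (4.014×10^-5)(0.6353) = 2.55×10^-5 A.

2.55×10^-5 A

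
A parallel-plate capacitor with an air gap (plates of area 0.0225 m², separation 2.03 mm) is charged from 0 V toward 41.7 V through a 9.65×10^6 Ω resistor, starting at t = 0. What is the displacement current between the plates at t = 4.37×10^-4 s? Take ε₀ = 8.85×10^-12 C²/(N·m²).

C = ε₀A/d = (8.85×10^-12)(0.0225)/(2.03×10^-3) = 9.809×10^-11 F and τ = RC = 9.466×10^-4 s. I_d in the gap equals the RC charging current.
I_d(t) = (V₀/R) e^(−t/τ) = 4.321×10^-6 · e^(−0.4617) = 2.72×10^-6 A.

2.72×10^-6 A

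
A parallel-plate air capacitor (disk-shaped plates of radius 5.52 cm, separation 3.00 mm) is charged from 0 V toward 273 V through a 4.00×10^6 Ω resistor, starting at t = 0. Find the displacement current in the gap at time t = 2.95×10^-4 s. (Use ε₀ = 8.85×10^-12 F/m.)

5.01×10^-6 A

C = ε₀A/d = (8.85×10^-12)(9.573×10^-3)/(3.00×10^-3) = 2.824×10^-11 F and τ = RC = 1.130×10^-4 s. I_d in the gap equals the RC charging current.
I_d(t) = (V₀/R) e^(−t/τ) = 6.825×10^-5 · e^(−2.611) = 5.01×10^-6 A.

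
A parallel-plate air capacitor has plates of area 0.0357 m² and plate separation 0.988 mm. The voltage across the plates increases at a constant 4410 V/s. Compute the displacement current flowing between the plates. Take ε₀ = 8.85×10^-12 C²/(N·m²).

C = ε₀A/d = (8.85×10^-12)(0.0357)/(9.88×10^-4) = 3.198×10^-10 F.
I_d = C dV/dt = (3.198×10^-10)(4410) = 1.41×10^-6 A.

1.41×10^-6 A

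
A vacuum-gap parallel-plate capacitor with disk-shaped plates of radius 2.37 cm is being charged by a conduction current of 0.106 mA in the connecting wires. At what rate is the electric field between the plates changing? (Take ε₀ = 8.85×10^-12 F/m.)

6.79×10^9 V/(m·s)

The displacement current between the plates equals the conduction current, I_d = 0.106 mA.
Then dE/dt = I_d/(ε₀A) = 6.79×10^9 V/(m·s).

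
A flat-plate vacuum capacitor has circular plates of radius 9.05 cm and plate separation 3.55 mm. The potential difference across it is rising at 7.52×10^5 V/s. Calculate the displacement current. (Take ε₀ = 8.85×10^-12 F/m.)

E = V/d so dE/dt = (dV/dt)/d = 2.118×10^8 V/(m·s), and I_d = ε₀ A dE/dt = (8.85×10^-12)(0.02573)(2.118×10^8) = 4.82×10^-5 A.

4.82×10^-5 A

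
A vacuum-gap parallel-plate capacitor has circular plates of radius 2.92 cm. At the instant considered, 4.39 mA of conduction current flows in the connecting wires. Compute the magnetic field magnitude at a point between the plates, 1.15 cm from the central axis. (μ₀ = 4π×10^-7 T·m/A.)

1.18×10^-8 T

No conduction current crosses the gap, so I_d there equals the 4.39×10^-3 A in the leads.
For r < R the Ampère–Maxwell law gives B(2πr) = μ₀ I_d (r²/R²), so B = μ₀ I_d r/(2πR²) = (4π×10^-7)(4.39×10^-3)(0.0115)/(2π·0.0292²) = 1.18×10^-8 T.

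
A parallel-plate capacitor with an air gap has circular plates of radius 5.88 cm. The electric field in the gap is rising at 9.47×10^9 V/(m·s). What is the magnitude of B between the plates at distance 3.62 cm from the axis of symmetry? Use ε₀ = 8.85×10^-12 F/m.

1.91×10^-9 T

Through the whole plate area (πR² = 0.01086 m²), I_d = ε₀ πR² dE/dt = 9.102×10^-4 A.
An Ampèrian loop of radius r encloses a fraction (r/R)² of I_d. Then B·2πr = μ₀ I_d (r/R)², giving B = μ₀ I_d r/(2πR²) = 1.91×10^-9 T.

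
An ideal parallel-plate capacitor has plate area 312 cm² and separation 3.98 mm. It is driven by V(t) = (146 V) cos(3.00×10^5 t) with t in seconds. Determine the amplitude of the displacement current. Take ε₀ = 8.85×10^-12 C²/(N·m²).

C = ε₀A/d = (8.85×10^-12)(0.0312)/(3.98×10^-3) = 6.938×10^-11 F; ω = 3.00×10^5 rad/s.
I_d = C dV/dt, so |I_d|_max = C V₀ ω = (6.938×10^-11)(146)(3.00×10^5) = 3.04×10^-3 A.

3.04×10^-3 A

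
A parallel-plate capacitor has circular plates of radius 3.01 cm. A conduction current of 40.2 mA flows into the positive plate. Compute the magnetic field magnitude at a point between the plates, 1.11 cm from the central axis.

By continuity the displacement current in the gap matches the conduction current: I_d = 0.0402 A.
For r < R the Ampère–Maxwell law gives B(2πr) = μ₀ I_d (r²/R²), so B = μ₀ I_d r/(2πR²) = (4π×10^-7)(0.0402)(0.0111)/(2π·0.0301²) = 9.85×10^-8 T.

9.85×10^-8 T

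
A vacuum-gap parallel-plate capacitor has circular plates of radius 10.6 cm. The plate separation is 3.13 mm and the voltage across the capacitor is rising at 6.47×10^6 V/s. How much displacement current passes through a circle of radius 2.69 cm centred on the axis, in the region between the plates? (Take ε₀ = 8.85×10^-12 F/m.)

4.16×10^-5 A

dE/dt = (dV/dt)/d = 2.067×10^9 V/(m·s); I_d = ε₀(πR²)(dE/dt) = (8.85×10^-12)(0.03530)(2.067×10^9) = 6.457×10^-4 A.
The field is uniform, so I_d,enc = I_d (r/R)² = (6.457×10^-4)(2.69/10.6)² = 4.16×10^-5 A.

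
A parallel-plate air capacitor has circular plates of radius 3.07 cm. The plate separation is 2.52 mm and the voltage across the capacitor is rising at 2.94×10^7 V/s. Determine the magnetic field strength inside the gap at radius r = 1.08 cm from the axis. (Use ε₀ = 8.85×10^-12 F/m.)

With E = V/d, dE/dt = 1.167×10^10 V/(m·s) and πR² = 2.961×10^-3 m², giving I_d = ε₀ πR² dE/dt = 3.058×10^-4 A.
An Ampèrian loop of radius r encloses a fraction (r/R)² of I_d. Then B·2πr = μ₀ I_d (r/R)², giving B = μ₀ I_d r/(2πR²) = 7.01×10^-10 T.

7.01×10^-10 T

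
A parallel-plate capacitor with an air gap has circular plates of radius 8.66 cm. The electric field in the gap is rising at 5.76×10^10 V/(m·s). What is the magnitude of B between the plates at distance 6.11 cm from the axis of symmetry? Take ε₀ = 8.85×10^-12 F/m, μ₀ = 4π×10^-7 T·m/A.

1.96×10^-8 T

Through the whole plate area (πR² = 0.02356 m²), I_d = ε₀ πR² dE/dt = 0.01201 A.
An Ampèrian loop of radius r encloses a fraction (r/R)² of I_d. Then B·2πr = μ₀ I_d (r/R)², giving B = μ₀ I_d r/(2πR²) = 1.96×10^-8 T.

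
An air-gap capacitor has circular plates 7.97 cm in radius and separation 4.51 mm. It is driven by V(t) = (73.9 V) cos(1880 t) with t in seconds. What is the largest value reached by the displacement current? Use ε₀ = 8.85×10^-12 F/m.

(dE/dt)_max = V₀ω/d = 3.081×10^7 V/(m·s); ω = 1880 rad/s.
I_d,max = ε₀ A (dE/dt)_max = (8.85×10^-12)(0.01996)(3.081×10^7) = 5.44×10^-6 A.

5.44×10^-6 A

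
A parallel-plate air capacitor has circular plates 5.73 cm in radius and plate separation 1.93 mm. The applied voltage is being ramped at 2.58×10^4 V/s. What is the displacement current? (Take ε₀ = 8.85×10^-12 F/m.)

The displacement current equals the charging current C dV/dt. With C = ε₀A/d = (8.85×10^-12)(0.01031)/(1.93×10^-3) = 4.728×10^-11 F, I_d = (4.728×10^-11)(2.58×10^4) = 1.22×10^-6 A.

1.22×10^-6 A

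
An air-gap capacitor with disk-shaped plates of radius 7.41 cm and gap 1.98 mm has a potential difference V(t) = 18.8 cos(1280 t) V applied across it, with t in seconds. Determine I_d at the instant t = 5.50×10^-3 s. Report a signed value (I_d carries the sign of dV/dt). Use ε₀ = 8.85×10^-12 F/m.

-1.27×10^-6 A

dE/dt = (V₀ω/d)·−sin(ωt) with ωt = 7.04 rad: (18.8)(1280)(-0.6866)/(1.98×10^-3) = -8.345×10^6 V/(m·s).
I_d = ε₀ A dE/dt = (8.85×10^-12)(0.01725)(-8.345×10^6) = -1.27×10^-6 A.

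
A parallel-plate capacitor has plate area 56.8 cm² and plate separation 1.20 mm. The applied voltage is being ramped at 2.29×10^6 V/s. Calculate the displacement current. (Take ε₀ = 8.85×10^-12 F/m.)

The displacement current equals the charging current C dV/dt. With C = ε₀A/d = (8.85×10^-12)(5.68×10^-3)/(1.20×10^-3) = 4.189×10^-11 F, I_d = (4.189×10^-11)(2.29×10^6) = 9.59×10^-5 A.

9.59×10^-5 A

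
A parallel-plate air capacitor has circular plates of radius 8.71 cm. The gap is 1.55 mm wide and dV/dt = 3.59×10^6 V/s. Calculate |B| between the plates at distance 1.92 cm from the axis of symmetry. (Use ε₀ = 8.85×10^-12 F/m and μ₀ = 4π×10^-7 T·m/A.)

With E = V/d, dE/dt = 2.316×10^9 V/(m·s) and πR² = 0.02383 m², giving I_d = ε₀ πR² dE/dt = 4.884×10^-4 A.
∮B·dl = μ₀ I_d,enc with I_d,enc = I_d r²/R² = 2.373×10^-5 A; so B = μ₀ I_d,enc/(2πr) = 2.47×10^-10 T.

2.47×10^-10 T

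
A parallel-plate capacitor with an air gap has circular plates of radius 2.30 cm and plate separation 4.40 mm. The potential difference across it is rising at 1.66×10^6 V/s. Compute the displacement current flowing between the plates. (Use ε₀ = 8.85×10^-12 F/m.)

5.55×10^-6 A

E = V/d so dE/dt = (dV/dt)/d = 3.773×10^8 V/(m·s), and I_d = ε₀ A dE/dt = (8.85×10^-12)(1.662×10^-3)(3.773×10^8) = 5.55×10^-6 A.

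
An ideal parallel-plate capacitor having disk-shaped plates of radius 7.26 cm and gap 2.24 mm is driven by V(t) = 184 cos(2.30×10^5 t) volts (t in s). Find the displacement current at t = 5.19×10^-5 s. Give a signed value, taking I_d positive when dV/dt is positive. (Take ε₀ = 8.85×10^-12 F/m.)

1.63×10^-3 A

C = ε₀A/d = (8.85×10^-12)(0.01656)/(2.24×10^-3) = 6.543×10^-11 F. dV/dt = V₀ω·−sin(ωt); at ωt = 11.937 rad this factor is 0.5886.
I_d = C dV/dt = (6.543×10^-11)(184)(2.30×10^5)(0.5886) = 1.63×10^-3 A.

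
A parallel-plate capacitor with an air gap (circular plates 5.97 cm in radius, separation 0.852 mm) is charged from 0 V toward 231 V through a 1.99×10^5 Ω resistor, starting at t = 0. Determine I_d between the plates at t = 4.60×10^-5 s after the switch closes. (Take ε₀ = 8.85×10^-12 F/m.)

1.59×10^-4 A

With C = ε₀A/d = (8.85×10^-12)(0.01120)/(8.52×10^-4) = 1.163×10^-10 F, the time constant is τ = RC = 2.314×10^-5 s, so t/τ = 1.988 and e^(−t/τ) = 0.1370.
I_d = I_cond = (V₀/R) e^(−t/τ) = (1.161×10^-3)(0.1370) = 1.59×10^-4 A.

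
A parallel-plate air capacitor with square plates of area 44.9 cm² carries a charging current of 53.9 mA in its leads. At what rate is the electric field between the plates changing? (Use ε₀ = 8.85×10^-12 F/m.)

Charge continuity gives I_d = I = 0.0539 A between the plates.
Then dE/dt = I_d/(ε₀A) = 1.36×10^12 V/(m·s).

1.36×10^12 V/(m·s)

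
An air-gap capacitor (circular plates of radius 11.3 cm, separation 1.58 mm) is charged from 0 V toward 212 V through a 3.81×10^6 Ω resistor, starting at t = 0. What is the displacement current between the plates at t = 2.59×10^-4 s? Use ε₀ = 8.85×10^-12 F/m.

C = ε₀A/d = (8.85×10^-12)(0.04011)/(1.58×10^-3) = 2.247×10^-10 F and τ = RC = 8.561×10^-4 s. I_d in the gap equals the RC charging current.
I_d(t) = (V₀/R) e^(−t/τ) = 5.564×10^-5 · e^(−0.3025) = 4.11×10^-5 A.

4.11×10^-5 A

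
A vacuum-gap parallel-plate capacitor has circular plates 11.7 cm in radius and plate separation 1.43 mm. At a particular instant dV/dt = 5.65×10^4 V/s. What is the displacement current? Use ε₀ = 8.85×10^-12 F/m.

1.50×10^-5 A

E = V/d so dE/dt = (dV/dt)/d = 3.951×10^7 V/(m·s), and I_d = ε₀ A dE/dt = (8.85×10^-12)(0.04301)(3.951×10^7) = 1.50×10^-5 A.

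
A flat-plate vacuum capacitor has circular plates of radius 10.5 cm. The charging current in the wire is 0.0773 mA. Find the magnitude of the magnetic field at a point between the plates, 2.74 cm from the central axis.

No conduction current crosses the gap, so I_d there equals the 7.73×10^-5 A in the leads.
∮B·dl = μ₀ I_d,enc with I_d,enc = I_d r²/R² = 5.264×10^-6 A; so B = μ₀ I_d,enc/(2πr) = 3.84×10^-11 T.

3.84×10^-11 T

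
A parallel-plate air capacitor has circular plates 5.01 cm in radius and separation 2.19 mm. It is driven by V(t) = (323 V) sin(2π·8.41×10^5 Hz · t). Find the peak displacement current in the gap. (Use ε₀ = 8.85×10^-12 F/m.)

The displacement current equals the conduction current C dV/dt, which peaks at C V₀ ω.
With C = ε₀A/d = (8.85×10^-12)(7.885×10^-3)/(2.19×10^-3) = 3.186×10^-11 F and ω = 2πf = 5.284×10^6 rad/s, I_d,max = (3.186×10^-11)(323)(5.284×10^6) = 0.0544 A.

0.0544 A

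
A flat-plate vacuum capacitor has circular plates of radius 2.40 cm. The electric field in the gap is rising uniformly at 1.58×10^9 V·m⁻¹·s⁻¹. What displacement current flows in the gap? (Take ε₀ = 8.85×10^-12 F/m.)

2.53×10^-5 A

With a uniform field, Φ_E = EA, so I_d = ε₀ A dE/dt = 2.53×10^-5 A.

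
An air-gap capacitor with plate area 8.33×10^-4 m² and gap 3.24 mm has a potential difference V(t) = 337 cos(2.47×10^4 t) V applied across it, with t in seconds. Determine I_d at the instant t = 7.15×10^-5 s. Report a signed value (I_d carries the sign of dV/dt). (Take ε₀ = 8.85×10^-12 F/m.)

-1.86×10^-5 A

dV/dt = (337)(2.47×10^4)·−sin(1.76605) = -8.166×10^6 V/s.
I_d = C dV/dt with C = ε₀A/d = (8.85×10^-12)(8.33×10^-4)/(3.24×10^-3) = 2.275×10^-12 F, so I_d = (2.275×10^-12)(-8.166×10^6) = -1.86×10^-5 A.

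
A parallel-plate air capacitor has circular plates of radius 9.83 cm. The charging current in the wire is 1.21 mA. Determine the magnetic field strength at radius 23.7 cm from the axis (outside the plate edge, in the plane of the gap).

No conduction current crosses the gap, so I_d there equals the 1.21×10^-3 A in the leads.
For r ≥ R the full I_d is enclosed: B = μ₀ I_d/(2πr) = (4π×10^-7)(1.21×10^-3)/(2π·0.237) = 1.02×10^-9 T.

1.02×10^-9 T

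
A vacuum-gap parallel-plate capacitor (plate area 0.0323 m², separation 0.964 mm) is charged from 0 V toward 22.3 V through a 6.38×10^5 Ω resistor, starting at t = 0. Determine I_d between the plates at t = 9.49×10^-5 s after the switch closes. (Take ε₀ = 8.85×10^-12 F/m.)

C = ε₀A/d = (8.85×10^-12)(0.0323)/(9.64×10^-4) = 2.965×10^-10 F, so τ = RC = 1.892×10^-4 s.
The conduction current is I(t) = (V₀/R) e^(−t/τ), and the displacement current between the plates equals it.
t/τ = 0.5016; I_d = (22.3/6.38×10^5) · e^(−0.5016) = (3.495×10^-5)(0.6056) = 2.12×10^-5 A.

2.12×10^-5 A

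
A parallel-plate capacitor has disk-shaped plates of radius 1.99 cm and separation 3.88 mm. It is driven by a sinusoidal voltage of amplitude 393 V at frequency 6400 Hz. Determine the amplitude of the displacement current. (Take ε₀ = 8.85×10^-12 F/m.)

4.48×10^-5 A

The displacement current equals the conduction current C dV/dt, which peaks at C V₀ ω.
With C = ε₀A/d = (8.85×10^-12)(1.244×10^-3)/(3.88×10^-3) = 2.837×10^-12 F and ω = 2πf = 4.021×10^4 rad/s, I_d,max = (2.837×10^-12)(393)(4.021×10^4) = 4.48×10^-5 A.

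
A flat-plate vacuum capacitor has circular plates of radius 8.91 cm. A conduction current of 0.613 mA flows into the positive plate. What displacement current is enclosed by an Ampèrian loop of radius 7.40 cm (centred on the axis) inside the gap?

Between the plates the displacement current equals the wire current: I_d = 0.613 mA = 6.13×10^-4 A.
Since J_d is uniform, the enclosed fraction is (r/R)² = 0.6898, giving I_d,enc = 4.23×10^-4 A.

4.23×10^-4 A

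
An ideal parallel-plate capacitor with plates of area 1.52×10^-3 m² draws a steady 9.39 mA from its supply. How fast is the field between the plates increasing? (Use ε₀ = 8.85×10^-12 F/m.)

6.98×10^11 V/(m·s)

By continuity, I_d in the gap equals the 9.39 mA flowing in the wire.
Inverting I_d = ε₀ A dE/dt gives dE/dt = 9.39×10^-3 / (8.85×10^-12 · 1.52×10^-3) = 6.98×10^11 V/(m·s).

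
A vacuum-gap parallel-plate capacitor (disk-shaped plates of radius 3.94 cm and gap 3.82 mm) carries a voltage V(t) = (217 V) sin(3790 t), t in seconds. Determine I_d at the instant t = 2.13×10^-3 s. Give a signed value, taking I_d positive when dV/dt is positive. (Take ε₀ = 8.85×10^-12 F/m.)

-2.02×10^-6 A

dV/dt = (217)(3790)·cos(8.0727) = -1.784×10^5 V/s.
I_d = C dV/dt with C = ε₀A/d = (8.85×10^-12)(4.877×10^-3)/(3.82×10^-3) = 1.130×10^-11 F, so I_d = (1.130×10^-11)(-1.784×10^5) = -2.02×10^-6 A.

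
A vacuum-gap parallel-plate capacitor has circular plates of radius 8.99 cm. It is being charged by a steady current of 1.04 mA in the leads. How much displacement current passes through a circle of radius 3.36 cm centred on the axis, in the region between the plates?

1.45×10^-4 A

By continuity the displacement current in the gap matches the conduction current: I_d = 1.04×10^-3 A.
Through an area πr² the displacement current is I_d·(πr²/πR²) = I_d (r/R)² = 1.45×10^-4 A.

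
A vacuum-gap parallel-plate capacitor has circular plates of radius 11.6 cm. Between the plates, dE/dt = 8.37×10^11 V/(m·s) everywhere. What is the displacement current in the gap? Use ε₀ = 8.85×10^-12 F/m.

I_d = ε₀ A (dE/dt) = (8.85×10^-12)(0.04227 m²)(8.37×10^11) = 0.313 A.

0.313 A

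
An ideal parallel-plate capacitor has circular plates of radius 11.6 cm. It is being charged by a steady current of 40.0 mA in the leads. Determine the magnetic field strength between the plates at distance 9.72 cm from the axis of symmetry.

No conduction current crosses the gap, so I_d there equals the 0.0400 A in the leads.
For r < R the Ampère–Maxwell law gives B(2πr) = μ₀ I_d (r²/R²), so B = μ₀ I_d r/(2πR²) = (4π×10^-7)(0.0400)(0.0972)/(2π·0.116²) = 5.78×10^-8 T.

5.78×10^-8 T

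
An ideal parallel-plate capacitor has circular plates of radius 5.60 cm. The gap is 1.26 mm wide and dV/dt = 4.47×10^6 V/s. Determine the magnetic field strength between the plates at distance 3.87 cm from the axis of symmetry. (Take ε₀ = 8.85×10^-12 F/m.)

7.63×10^-10 T

I_d = C dV/dt with C = ε₀πR²/d = 6.920×10^-11 F, so I_d = (6.920×10^-11)(4.47×10^6) = 3.093×10^-4 A.
An Ampèrian loop of radius r encloses a fraction (r/R)² of I_d. Then B·2πr = μ₀ I_d (r/R)², giving B = μ₀ I_d r/(2πR²) = 7.63×10^-10 T.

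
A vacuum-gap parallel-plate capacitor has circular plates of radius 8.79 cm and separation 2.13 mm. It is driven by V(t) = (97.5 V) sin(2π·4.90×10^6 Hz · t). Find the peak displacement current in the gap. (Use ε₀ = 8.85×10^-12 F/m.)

The displacement current equals the conduction current C dV/dt, which peaks at C V₀ ω.
With C = ε₀A/d = (8.85×10^-12)(0.02427)/(2.13×10^-3) = 1.008×10^-10 F and ω = 2πf = 3.079×10^7 rad/s, I_d,max = (1.008×10^-10)(97.5)(3.079×10^7) = 0.303 A.

0.303 A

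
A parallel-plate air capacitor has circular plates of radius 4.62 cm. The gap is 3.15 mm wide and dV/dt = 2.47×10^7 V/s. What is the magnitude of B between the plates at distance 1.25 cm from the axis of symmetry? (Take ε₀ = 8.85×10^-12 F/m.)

I_d = C dV/dt with C = ε₀πR²/d = 1.884×10^-11 F, so I_d = (1.884×10^-11)(2.47×10^7) = 4.653×10^-4 A.
For r < R the Ampère–Maxwell law gives B(2πr) = μ₀ I_d (r²/R²), so B = μ₀ I_d r/(2πR²) = (4π×10^-7)(4.653×10^-4)(0.0125)/(2π·0.0462²) = 5.45×10^-10 T.

5.45×10^-10 T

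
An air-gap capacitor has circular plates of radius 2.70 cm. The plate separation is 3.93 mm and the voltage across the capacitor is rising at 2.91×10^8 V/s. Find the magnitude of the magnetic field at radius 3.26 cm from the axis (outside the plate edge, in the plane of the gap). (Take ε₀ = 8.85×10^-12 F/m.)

dE/dt = (dV/dt)/d = 7.405×10^10 V/(m·s); I_d = ε₀(πR²)(dE/dt) = (8.85×10^-12)(2.290×10^-3)(7.405×10^10) = 1.501×10^-3 A.
With r > R the enclosed displacement current is the full I_d; B = μ₀ I_d / (2πr) = 9.21×10^-9 T.

9.21×10^-9 T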